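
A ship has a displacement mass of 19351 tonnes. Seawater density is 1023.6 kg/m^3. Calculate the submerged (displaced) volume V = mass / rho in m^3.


Formula: V = mass / rho
Step 1 — convert tonnes to kg: 19351 t * 1000 = 19351000 kg
Step 2 — V = 19351000 / 1023.6 ≈ 18905 m^3 (5 s.f.)

18905 m^3


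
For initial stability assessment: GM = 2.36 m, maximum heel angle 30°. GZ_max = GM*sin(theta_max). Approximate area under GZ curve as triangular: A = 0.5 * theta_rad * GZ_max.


Formula: GZ_max = GM * sin(theta); Area = 0.5 * theta_rad * GZ_max
Step 1 — GZ_max = 2.36 * sin(30°) = 2.36 * 0.5 = 1.18 m
Step 2 — theta_rad = 30 * pi/180 = 0.523599 rad
Step 3 — Area = 0.5 * 0.523599 * 1.18 ≈ 0.30892 m·rad (5 s.f.)

0.30892 m·rad


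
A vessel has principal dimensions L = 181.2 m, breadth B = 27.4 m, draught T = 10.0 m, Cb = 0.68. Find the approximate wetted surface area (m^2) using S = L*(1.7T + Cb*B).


Formula: S = 1.7*L*T + V/T with V = Cb*L*B*T, i.e. S = L * (1.7*T + Cb*B)
Step 1 — 1.7*T = 1.7 * 10.0 = 17.0 m
Step 2 — Cb*B = 0.68 * 27.4 = 18.632 m
Step 3 — 1.7*T + Cb*B = 17.0 + 18.632 = 35.632 m
Step 4 — S = 181.2 * 35.632 ≈ 6456.5 m^2 (5 s.f.)

6456.5 m^2


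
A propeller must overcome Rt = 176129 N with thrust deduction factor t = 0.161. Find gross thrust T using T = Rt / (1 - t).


Formula: T = Rt / (1 - t)
Step 1 — (1 - t) = 1 - 0.161 = 0.839
Step 2 — T = 176129 / 0.839 ≈ 209930 N (5 s.f.)

209930 N


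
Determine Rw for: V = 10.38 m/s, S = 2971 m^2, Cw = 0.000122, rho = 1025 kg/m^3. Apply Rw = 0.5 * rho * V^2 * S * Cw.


Formula: Rw = 0.5 * rho * V^2 * S * Cw
Step 1 — V^2 = 10.38^2 = 107.7444
Step 2 — 0.5 * rho * V^2 = 0.5 * 1025 * 107.7444 = 55219.005
Step 3 — Rw = 55219.005 * 2971 * 0.000122 ≈ 20015 N (5 s.f.)

20015 N


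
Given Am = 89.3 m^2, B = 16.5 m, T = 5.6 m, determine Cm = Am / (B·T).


Formula: Cm = Am / (B * T)
Step 1 — B * T = 16.5 * 5.6 = 92.4 m^2
Step 2 — Cm = 89.3 / 92.4 ≈ 0.96645 (5 s.f.)

0.96645


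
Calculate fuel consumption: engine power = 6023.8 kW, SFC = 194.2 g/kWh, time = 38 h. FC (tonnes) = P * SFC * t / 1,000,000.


Formula: FC (tonnes) = P * SFC * t / 1,000,000
Step 1 — P * SFC * t = 6023.8 * 194.2 * 38 = 44453234.48 g
Step 2 — FC (tonnes) = 44453234.48 / 1,000,000 ≈ 44.453 tonnes (5 s.f.)

44.453 tonnes


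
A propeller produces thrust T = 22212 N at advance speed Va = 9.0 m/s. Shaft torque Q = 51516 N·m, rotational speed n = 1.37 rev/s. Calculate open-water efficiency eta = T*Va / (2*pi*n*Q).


Formula: eta = T * Va / (2 * pi * n * Q)
Step 1 — numerator = T * Va = 22212 * 9.0 = 199908.0
Step 2 — 2 * pi * n = 2 * pi * 1.37 = 8.607964
Step 3 — denominator = 8.607964 * 51516 = 443447.87
Step 4 — eta = 199908.0 / 443447.87 ≈ 0.45080 (5 s.f.)

0.45080


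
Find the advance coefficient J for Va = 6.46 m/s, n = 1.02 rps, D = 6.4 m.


Formula: J = Va / (n * D)
Step 1 — n * D = 1.02 * 6.4 = 6.528
Step 2 — J = 6.46 / 6.528 ≈ 0.98958 (5 s.f.)

0.98958


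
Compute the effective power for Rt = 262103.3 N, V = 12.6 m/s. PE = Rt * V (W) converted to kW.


Formula: PE = Rt * V / 1000 (kW)
Step 1 — PE (W) = 262103.3 * 12.6 = 3302501.58 W
Step 2 — PE (kW) = 3302501.58 / 1000 ≈ 3302.5 kW (5 s.f.)

3302.5 kW


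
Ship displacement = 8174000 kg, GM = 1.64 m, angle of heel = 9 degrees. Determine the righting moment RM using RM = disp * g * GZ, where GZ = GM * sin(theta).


Formula: GZ = GM * sin(theta); RM = disp * g * GZ
Step 1 — GZ = 1.64 * sin(9°) = 1.64 * 0.156434 = 0.256552 m
Step 2 — RM = 8174000 * 9.81 * 0.256552 ≈ 20572000 N·m (5 s.f.)

20572000 N·m


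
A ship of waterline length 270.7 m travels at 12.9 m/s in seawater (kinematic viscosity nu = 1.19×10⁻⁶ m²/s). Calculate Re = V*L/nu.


Formula: Re = V * L / nu
Step 1 — V * L = 12.9 * 270.7 = 3492.03 m^2/s
Step 2 — Re = 3492.03 / 1.19e-6 = 2.93e+09

2.93e+09


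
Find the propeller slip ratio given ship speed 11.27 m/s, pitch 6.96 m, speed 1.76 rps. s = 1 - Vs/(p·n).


Formula: s = 1 - Vs / (p * n)
Step 1 — p * n = 6.96 * 1.76 = 12.2496
Step 2 — Vs / (p*n) = 11.27 / 12.2496 = 0.92003 (6 d.p.)
Step 3 — s = 1 - 0.92003 = 0.07997

0.07997


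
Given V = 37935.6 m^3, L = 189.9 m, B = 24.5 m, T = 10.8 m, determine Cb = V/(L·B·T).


Formula: Cb = V / (L * B * T)
Step 1 — L * B * T = 189.9 * 24.5 * 10.8 = 50247.54 m^3
Step 2 — Cb = 37935.6 / 50247.54 ≈ 0.75497 (5 s.f.)

0.75497


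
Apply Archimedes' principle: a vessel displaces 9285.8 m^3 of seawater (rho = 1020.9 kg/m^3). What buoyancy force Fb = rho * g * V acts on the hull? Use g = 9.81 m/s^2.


Formula: Fb = rho * g * V
Substituting: Fb = 1020.9 * 9.81 * 9285.8
Intermediate: 1020.9 * 9.81 = 10015.029
Result: Fb = 10015.029 * 9285.8 ≈ 92998000 N (5 s.f.)

92998000 N


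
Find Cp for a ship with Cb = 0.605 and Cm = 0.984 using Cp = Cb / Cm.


Formula: Cp = Cb / Cm
Substituting: Cp = 0.605 / 0.984
Result: Cp ≈ 0.61484 (5 s.f.)

0.61484


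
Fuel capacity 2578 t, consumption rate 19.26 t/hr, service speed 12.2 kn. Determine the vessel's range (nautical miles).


Formula: endurance = fuel / rate; range = endurance * speed
Step 1 — endurance = 2578 / 19.26 = 133.8525 hours
Step 2 — range = 133.8525 * 12.2 ≈ 1633.0 nautical miles (5 s.f.)

1633.0 NM


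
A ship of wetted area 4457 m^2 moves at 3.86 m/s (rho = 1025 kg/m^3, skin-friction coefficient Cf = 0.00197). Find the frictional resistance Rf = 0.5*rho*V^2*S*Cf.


Formula: Rf = 0.5 * rho * V^2 * S * Cf
Step 1 — V^2 = 3.86^2 = 14.8996
Step 2 — 0.5 * rho * V^2 = 0.5 * 1025 * 14.8996 = 7636.045
Step 3 — Rf = 7636.045 * 4457 * 0.00197 ≈ 67047 N (5 s.f.)

67047 N


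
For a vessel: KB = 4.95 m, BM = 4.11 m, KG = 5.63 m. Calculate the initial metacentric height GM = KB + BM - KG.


Formula: GM = KB + BM - KG
Step 1 — KM = KB + BM = 4.95 + 4.11 = 9.06 m
Step 2 — GM = KM - KG = 9.06 - 5.63 = 3.43 m

3.43 m


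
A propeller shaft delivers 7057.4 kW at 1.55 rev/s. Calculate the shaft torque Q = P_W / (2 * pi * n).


Formula: Q = P_W / (2 * pi * n)
Step 1 — P_W = 7057.4 kW * 1000 = 7057400.0 W
Step 2 — 2 * pi * n = 2 * pi * 1.55 = 9.738937
Step 3 — Q = 7057400.0 / 9.738937 ≈ 724660 N·m (5 s.f.)

724660 N·m


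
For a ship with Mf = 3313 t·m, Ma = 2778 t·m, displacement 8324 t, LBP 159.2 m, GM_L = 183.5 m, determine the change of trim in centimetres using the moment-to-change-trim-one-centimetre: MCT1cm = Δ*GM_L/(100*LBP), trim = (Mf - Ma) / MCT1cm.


Formula: net trimming moment = Mf - Ma; MCT1cm = Δ*GM_L/(100*LBP); trim = net moment / MCT1cm
Step 1 — net trimming moment = 3313 - 2778 = 535 t·m
Step 2 — MCT1cm = 8324 * 183.5 / (100 * 159.2) = 95.9456 t·m/cm
Step 3 — trim = 535 / 95.9456 ≈ 5.5761 cm (5 s.f.)

5.5761 cm


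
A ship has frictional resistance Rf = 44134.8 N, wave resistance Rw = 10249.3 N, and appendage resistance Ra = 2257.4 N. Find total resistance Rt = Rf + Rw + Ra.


Formula: Rt = Rf + Rw + Ra
Substituting: Rt = 44134.8 + 10249.3 + 2257.4
Result: Rt = 56641.5 N

56641.5 N


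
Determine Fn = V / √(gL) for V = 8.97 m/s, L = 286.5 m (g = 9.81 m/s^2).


Formula: Fn = V / sqrt(g * L)
Step 1 — g * L = 9.81 * 286.5 = 2810.565
Step 2 — sqrt(g * L) = sqrt(2810.565) = 53.014762
Step 3 — Fn = 8.97 / 53.014762 ≈ 0.16920 (5 s.f.)

0.16920


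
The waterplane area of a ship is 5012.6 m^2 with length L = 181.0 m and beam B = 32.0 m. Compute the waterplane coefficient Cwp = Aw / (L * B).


Formula: Cwp = Aw / (L * B)
Step 1 — L * B = 181.0 * 32.0 = 5792.0 m^2
Step 2 — Cwp = 5012.6 / 5792.0 ≈ 0.86544 (5 s.f.)

0.86544


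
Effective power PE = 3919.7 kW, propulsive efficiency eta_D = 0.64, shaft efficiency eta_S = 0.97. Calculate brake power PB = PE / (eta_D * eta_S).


Formula: PB = PE / (eta_D * eta_S)
Step 1 — combined efficiency = eta_D * eta_S = 0.64 * 0.97 = 0.6208
Step 2 — PB = 3919.7 / 0.6208 ≈ 6313.9 kW (5 s.f.)

6313.9 kW


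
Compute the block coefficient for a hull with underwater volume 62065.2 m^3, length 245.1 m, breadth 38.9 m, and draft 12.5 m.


Formula: Cb = V / (L * B * T)
Step 1 — L * B * T = 245.1 * 38.9 * 12.5 = 119179.875 m^3
Step 2 — Cb = 62065.2 / 119179.875 ≈ 0.52077 (5 s.f.)

0.52077


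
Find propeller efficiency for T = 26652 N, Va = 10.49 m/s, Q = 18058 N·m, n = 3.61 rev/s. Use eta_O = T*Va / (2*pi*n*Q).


Formula: eta = T * Va / (2 * pi * n * Q)
Step 1 — numerator = T * Va = 26652 * 10.49 = 279579.48
Step 2 — 2 * pi * n = 2 * pi * 3.61 = 22.682299
Step 3 — denominator = 22.682299 * 18058 = 409596.96
Step 4 — eta = 279579.48 / 409596.96 ≈ 0.68257 (5 s.f.)

0.68257


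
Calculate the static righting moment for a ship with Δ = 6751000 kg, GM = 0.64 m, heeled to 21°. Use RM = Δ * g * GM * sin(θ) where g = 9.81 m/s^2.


Formula: GZ = GM * sin(theta); RM = disp * g * GZ
Step 1 — GZ = 0.64 * sin(21°) = 0.64 * 0.358368 = 0.229356 m
Step 2 — RM = 6751000 * 9.81 * 0.229356 ≈ 15190000 N·m (5 s.f.)

15190000 N·m


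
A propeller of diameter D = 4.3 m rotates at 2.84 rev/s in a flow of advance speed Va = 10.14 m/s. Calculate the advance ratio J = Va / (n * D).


Formula: J = Va / (n * D)
Step 1 — n * D = 2.84 * 4.3 = 12.212
Step 2 — J = 10.14 / 12.212 ≈ 0.83033 (5 s.f.)

0.83033


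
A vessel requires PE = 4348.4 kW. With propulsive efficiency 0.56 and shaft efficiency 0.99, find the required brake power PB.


Formula: PB = PE / (eta_D * eta_S)
Step 1 — combined efficiency = eta_D * eta_S = 0.56 * 0.99 = 0.5544
Step 2 — PB = 4348.4 / 0.5544 ≈ 7843.4 kW (5 s.f.)

7843.4 kW


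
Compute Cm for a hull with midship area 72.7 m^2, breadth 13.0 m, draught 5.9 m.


Formula: Cm = Am / (B * T)
Step 1 — B * T = 13.0 * 5.9 = 76.7 m^2
Step 2 — Cm = 72.7 / 76.7 ≈ 0.94785 (5 s.f.)

0.94785


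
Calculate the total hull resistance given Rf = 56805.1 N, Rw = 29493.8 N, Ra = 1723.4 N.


Formula: Rt = Rf + Rw + Ra
Substituting: Rt = 56805.1 + 29493.8 + 1723.4
Result: Rt = 88022.3 N

88022.3 N


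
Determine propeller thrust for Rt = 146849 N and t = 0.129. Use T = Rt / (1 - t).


Formula: T = Rt / (1 - t)
Step 1 — (1 - t) = 1 - 0.129 = 0.871
Step 2 — T = 146849 / 0.871 ≈ 168600 N (5 s.f.)

168600 N


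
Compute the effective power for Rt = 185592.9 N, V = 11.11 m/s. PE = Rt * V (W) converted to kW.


Formula: PE = Rt * V / 1000 (kW)
Step 1 — PE (W) = 185592.9 * 11.11 = 2061937.119 W
Step 2 — PE (kW) = 2061937.119 / 1000 ≈ 2061.9 kW (5 s.f.)

2061.9 kW


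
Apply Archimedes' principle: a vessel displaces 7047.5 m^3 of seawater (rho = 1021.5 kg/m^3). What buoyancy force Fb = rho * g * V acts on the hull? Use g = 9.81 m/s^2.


Formula: Fb = rho * g * V
Substituting: Fb = 1021.5 * 9.81 * 7047.5
Intermediate: 1021.5 * 9.81 = 10020.915
Result: Fb = 10020.915 * 7047.5 ≈ 70622000 N (5 s.f.)

70622000 N


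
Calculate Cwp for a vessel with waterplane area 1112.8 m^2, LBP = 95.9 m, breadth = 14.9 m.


Formula: Cwp = Aw / (L * B)
Step 1 — L * B = 95.9 * 14.9 = 1428.91 m^2
Step 2 — Cwp = 1112.8 / 1428.91 ≈ 0.77878 (5 s.f.)

0.77878


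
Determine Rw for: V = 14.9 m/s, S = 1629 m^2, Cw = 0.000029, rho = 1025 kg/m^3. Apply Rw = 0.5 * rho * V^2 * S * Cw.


Formula: Rw = 0.5 * rho * V^2 * S * Cw
Step 1 — V^2 = 14.9^2 = 222.01
Step 2 — 0.5 * rho * V^2 = 0.5 * 1025 * 222.01 = 113780.125
Step 3 — Rw = 113780.125 * 1629 * 0.000029 ≈ 5375.1 N (5 s.f.)

5375.1 N


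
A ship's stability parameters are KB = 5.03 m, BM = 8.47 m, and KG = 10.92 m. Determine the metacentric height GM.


Formula: GM = KB + BM - KG
Step 1 — KM = KB + BM = 5.03 + 8.47 = 13.5 m
Step 2 — GM = KM - KG = 13.5 - 10.92 = 2.58 m

2.58 m


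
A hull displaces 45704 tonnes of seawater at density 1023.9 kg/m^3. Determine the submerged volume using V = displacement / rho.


Formula: V = mass / rho
Step 1 — convert tonnes to kg: 45704 t * 1000 = 45704000 kg
Step 2 — V = 45704000 / 1023.9 ≈ 44637 m^3 (5 s.f.)

44637 m^3


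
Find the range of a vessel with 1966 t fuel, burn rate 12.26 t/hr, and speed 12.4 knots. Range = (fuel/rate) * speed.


Formula: endurance = fuel / rate; range = endurance * speed
Step 1 — endurance = 1966 / 12.26 = 160.3589 hours
Step 2 — range = 160.3589 * 12.4 ≈ 1988.5 nautical miles (5 s.f.)

1988.5 NM


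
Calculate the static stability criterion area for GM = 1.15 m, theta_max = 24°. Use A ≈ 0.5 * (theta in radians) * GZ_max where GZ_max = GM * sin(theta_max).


Formula: GZ_max = GM * sin(theta); Area = 0.5 * theta_rad * GZ_max
Step 1 — GZ_max = 1.15 * sin(24°) = 1.15 * 0.406737 = 0.467748 m
Step 2 — theta_rad = 24 * pi/180 = 0.418879 rad
Step 3 — Area = 0.5 * 0.418879 * 0.467748 ≈ 0.097965 m·rad (5 s.f.)

0.097965 m·rad


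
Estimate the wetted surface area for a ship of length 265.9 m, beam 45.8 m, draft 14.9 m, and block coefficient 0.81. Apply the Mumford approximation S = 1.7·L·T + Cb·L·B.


Formula: S = 1.7*L*T + V/T with V = Cb*L*B*T, i.e. S = L * (1.7*T + Cb*B)
Step 1 — 1.7*T = 1.7 * 14.9 = 25.33 m
Step 2 — Cb*B = 0.81 * 45.8 = 37.098 m
Step 3 — 1.7*T + Cb*B = 25.33 + 37.098 = 62.428 m
Step 4 — S = 265.9 * 62.428 ≈ 16600 m^2 (5 s.f.)

16600 m^2


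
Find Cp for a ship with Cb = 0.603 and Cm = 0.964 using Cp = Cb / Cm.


Formula: Cp = Cb / Cm
Substituting: Cp = 0.603 / 0.964
Result: Cp ≈ 0.62552 (5 s.f.)

0.62552


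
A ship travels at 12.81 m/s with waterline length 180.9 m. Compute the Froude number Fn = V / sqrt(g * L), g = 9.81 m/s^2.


Formula: Fn = V / sqrt(g * L)
Step 1 — g * L = 9.81 * 180.9 = 1774.629
Step 2 — sqrt(g * L) = sqrt(1774.629) = 42.126346
Step 3 — Fn = 12.81 / 42.126346 ≈ 0.30409 (5 s.f.)

0.30409


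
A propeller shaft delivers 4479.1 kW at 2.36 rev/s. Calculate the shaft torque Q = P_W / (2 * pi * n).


Formula: Q = P_W / (2 * pi * n)
Step 1 — P_W = 4479.1 kW * 1000 = 4479100.0 W
Step 2 — 2 * pi * n = 2 * pi * 2.36 = 14.828317
Step 3 — Q = 4479100.0 / 14.828317 ≈ 302060 N·m (5 s.f.)

302060 N·m


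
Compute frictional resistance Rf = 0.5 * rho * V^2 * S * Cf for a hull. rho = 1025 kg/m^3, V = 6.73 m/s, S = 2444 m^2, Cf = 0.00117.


Formula: Rf = 0.5 * rho * V^2 * S * Cf
Step 1 — V^2 = 6.73^2 = 45.2929
Step 2 — 0.5 * rho * V^2 = 0.5 * 1025 * 45.2929 = 23212.61125
Step 3 — Rf = 23212.61125 * 2444 * 0.00117 ≈ 66376 N (5 s.f.)

66376 N


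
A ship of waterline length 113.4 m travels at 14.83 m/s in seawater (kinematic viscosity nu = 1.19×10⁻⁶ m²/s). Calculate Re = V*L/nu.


Formula: Re = V * L / nu
Step 1 — V * L = 14.83 * 113.4 = 1681.722 m^2/s
Step 2 — Re = 1681.722 / 1.19e-6 = 1.41e+09

1.41e+09


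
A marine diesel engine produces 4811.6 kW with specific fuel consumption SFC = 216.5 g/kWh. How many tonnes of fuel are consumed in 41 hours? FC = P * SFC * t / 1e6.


Formula: FC (tonnes) = P * SFC * t / 1,000,000
Step 1 — P * SFC * t = 4811.6 * 216.5 * 41 = 42710167.4 g
Step 2 — FC (tonnes) = 42710167.4 / 1,000,000 ≈ 42.710 tonnes (5 s.f.)

42.710 tonnes


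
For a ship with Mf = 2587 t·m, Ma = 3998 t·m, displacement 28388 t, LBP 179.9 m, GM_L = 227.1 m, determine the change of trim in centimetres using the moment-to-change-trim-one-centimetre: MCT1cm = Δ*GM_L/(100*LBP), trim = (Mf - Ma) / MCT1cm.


Formula: net trimming moment = Mf - Ma; MCT1cm = Δ*GM_L/(100*LBP); trim = net moment / MCT1cm
Step 1 — net trimming moment = 2587 - 3998 = -1411 t·m
Step 2 — MCT1cm = 28388 * 227.1 / (100 * 179.9) = 358.361 t·m/cm
Step 3 — trim = -1411 / 358.361 ≈ -3.9374 cm (5 s.f.)

-3.9374 cm


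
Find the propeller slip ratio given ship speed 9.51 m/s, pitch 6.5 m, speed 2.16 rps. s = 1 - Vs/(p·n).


Formula: s = 1 - Vs / (p * n)
Step 1 — p * n = 6.5 * 2.16 = 14.04
Step 2 — Vs / (p*n) = 9.51 / 14.04 = 0.67735 (6 d.p.)
Step 3 — s = 1 - 0.67735 = 0.32265

0.32265


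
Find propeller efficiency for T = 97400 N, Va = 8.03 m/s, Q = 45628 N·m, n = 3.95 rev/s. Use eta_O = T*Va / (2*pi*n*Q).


Formula: eta = T * Va / (2 * pi * n * Q)
Step 1 — numerator = T * Va = 97400 * 8.03 = 782122.0
Step 2 — 2 * pi * n = 2 * pi * 3.95 = 24.818582
Step 3 — denominator = 24.818582 * 45628 = 1132422.26
Step 4 — eta = 782122.0 / 1132422.26 ≈ 0.69066 (5 s.f.)

0.69066


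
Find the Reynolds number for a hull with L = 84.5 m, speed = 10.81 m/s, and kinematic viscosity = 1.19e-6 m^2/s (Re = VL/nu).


Formula: Re = V * L / nu
Step 1 — V * L = 10.81 * 84.5 = 913.445 m^2/s
Step 2 — Re = 913.445 / 1.19e-6 = 7.68e+08

7.68e+08


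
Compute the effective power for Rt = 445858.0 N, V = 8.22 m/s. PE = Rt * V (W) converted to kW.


Formula: PE = Rt * V / 1000 (kW)
Step 1 — PE (W) = 445858.0 * 8.22 = 3664952.76 W
Step 2 — PE (kW) = 3664952.76 / 1000 ≈ 3665.0 kW (5 s.f.)

3665.0 kW


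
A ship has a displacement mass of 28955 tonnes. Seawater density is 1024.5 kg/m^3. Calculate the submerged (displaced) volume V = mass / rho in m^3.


Formula: V = mass / rho
Step 1 — convert tonnes to kg: 28955 t * 1000 = 28955000 kg
Step 2 — V = 28955000 / 1024.5 ≈ 28263 m^3 (5 s.f.)

28263 m^3


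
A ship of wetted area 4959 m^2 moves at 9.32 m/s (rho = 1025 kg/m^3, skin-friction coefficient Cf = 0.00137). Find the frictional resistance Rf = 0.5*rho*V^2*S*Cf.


Formula: Rf = 0.5 * rho * V^2 * S * Cf
Step 1 — V^2 = 9.32^2 = 86.8624
Step 2 — 0.5 * rho * V^2 = 0.5 * 1025 * 86.8624 = 44516.98
Step 3 — Rf = 44516.98 * 4959 * 0.00137 ≈ 302440 N (5 s.f.)

302440 N


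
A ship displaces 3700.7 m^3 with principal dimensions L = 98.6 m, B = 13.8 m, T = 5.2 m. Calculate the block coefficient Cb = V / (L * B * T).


Formula: Cb = V / (L * B * T)
Step 1 — L * B * T = 98.6 * 13.8 * 5.2 = 7075.536 m^3
Step 2 — Cb = 3700.7 / 7075.536 ≈ 0.52303 (5 s.f.)

0.52303


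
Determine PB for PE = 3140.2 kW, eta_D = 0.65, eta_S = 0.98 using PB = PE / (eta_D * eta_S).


Formula: PB = PE / (eta_D * eta_S)
Step 1 — combined efficiency = eta_D * eta_S = 0.65 * 0.98 = 0.637
Step 2 — PB = 3140.2 / 0.637 ≈ 4929.7 kW (5 s.f.)

4929.7 kW


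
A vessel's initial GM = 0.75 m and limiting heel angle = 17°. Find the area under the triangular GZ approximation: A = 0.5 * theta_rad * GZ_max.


Formula: GZ_max = GM * sin(theta); Area = 0.5 * theta_rad * GZ_max
Step 1 — GZ_max = 0.75 * sin(17°) = 0.75 * 0.292372 = 0.219279 m
Step 2 — theta_rad = 17 * pi/180 = 0.296706 rad
Step 3 — Area = 0.5 * 0.296706 * 0.219279 ≈ 0.032531 m·rad (5 s.f.)

0.032531 m·rad


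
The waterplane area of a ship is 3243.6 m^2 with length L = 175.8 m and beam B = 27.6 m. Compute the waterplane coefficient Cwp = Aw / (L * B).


Formula: Cwp = Aw / (L * B)
Step 1 — L * B = 175.8 * 27.6 = 4852.08 m^2
Step 2 — Cwp = 3243.6 / 4852.08 ≈ 0.66850 (5 s.f.)

0.66850


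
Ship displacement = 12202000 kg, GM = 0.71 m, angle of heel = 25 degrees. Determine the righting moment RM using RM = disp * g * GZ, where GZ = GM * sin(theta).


Formula: GZ = GM * sin(theta); RM = disp * g * GZ
Step 1 — GZ = 0.71 * sin(25°) = 0.71 * 0.422618 = 0.300059 m
Step 2 — RM = 12202000 * 9.81 * 0.300059 ≈ 35918000 N·m (5 s.f.)

35918000 N·m


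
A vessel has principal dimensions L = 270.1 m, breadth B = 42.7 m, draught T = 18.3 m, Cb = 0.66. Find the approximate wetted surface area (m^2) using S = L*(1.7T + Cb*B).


Formula: S = 1.7*L*T + V/T with V = Cb*L*B*T, i.e. S = L * (1.7*T + Cb*B)
Step 1 — 1.7*T = 1.7 * 18.3 = 31.11 m
Step 2 — Cb*B = 0.66 * 42.7 = 28.182 m
Step 3 — 1.7*T + Cb*B = 31.11 + 28.182 = 59.292 m
Step 4 — S = 270.1 * 59.292 ≈ 16015 m^2 (5 s.f.)

16015 m^2


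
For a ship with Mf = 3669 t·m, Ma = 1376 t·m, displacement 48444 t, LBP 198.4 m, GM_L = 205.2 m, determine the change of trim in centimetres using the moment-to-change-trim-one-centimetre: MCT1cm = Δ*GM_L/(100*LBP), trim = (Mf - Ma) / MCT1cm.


Formula: net trimming moment = Mf - Ma; MCT1cm = Δ*GM_L/(100*LBP); trim = net moment / MCT1cm
Step 1 — net trimming moment = 3669 - 1376 = 2293 t·m
Step 2 — MCT1cm = 48444 * 205.2 / (100 * 198.4) = 501.0438 t·m/cm
Step 3 — trim = 2293 / 501.0438 ≈ 4.5764 cm (5 s.f.)

4.5764 cm


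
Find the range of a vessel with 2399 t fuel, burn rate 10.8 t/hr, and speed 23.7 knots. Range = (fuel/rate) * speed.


Formula: endurance = fuel / rate; range = endurance * speed
Step 1 — endurance = 2399 / 10.8 = 222.1296 hours
Step 2 — range = 222.1296 * 23.7 ≈ 5264.5 nautical miles (5 s.f.)

5264.5 NM


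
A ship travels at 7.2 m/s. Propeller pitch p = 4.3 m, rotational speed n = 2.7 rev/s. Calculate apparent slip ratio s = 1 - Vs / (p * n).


Formula: s = 1 - Vs / (p * n)
Step 1 — p * n = 4.3 * 2.7 = 11.61
Step 2 — Vs / (p*n) = 7.2 / 11.61 = 0.620155 (6 d.p.)
Step 3 — s = 1 - 0.620155 = 0.379845

0.379845


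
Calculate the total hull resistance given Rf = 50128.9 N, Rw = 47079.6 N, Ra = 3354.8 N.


Formula: Rt = Rf + Rw + Ra
Substituting: Rt = 50128.9 + 47079.6 + 3354.8
Result: Rt = 100563.3 N

100563.3 N


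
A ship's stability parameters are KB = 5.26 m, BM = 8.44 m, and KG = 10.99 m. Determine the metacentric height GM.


Formula: GM = KB + BM - KG
Step 1 — KM = KB + BM = 5.26 + 8.44 = 13.7 m
Step 2 — GM = KM - KG = 13.7 - 10.99 = 2.71 m

2.71 m


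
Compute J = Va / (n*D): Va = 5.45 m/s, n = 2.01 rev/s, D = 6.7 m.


Formula: J = Va / (n * D)
Step 1 — n * D = 2.01 * 6.7 = 13.467
Step 2 — J = 5.45 / 13.467 ≈ 0.40469 (5 s.f.)

0.40469


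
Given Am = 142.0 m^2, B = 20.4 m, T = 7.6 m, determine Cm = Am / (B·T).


Formula: Cm = Am / (B * T)
Step 1 — B * T = 20.4 * 7.6 = 155.04 m^2
Step 2 — Cm = 142.0 / 155.04 ≈ 0.91589 (5 s.f.)

0.91589


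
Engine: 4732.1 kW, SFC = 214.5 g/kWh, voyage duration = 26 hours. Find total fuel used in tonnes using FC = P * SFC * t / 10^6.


Formula: FC (tonnes) = P * SFC * t / 1,000,000
Step 1 — P * SFC * t = 4732.1 * 214.5 * 26 = 26390921.7 g
Step 2 — FC (tonnes) = 26390921.7 / 1,000,000 ≈ 26.391 tonnes (5 s.f.)

26.391 tonnes


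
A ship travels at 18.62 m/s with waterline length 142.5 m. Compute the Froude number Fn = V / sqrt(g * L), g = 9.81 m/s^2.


Formula: Fn = V / sqrt(g * L)
Step 1 — g * L = 9.81 * 142.5 = 1397.925
Step 2 — sqrt(g * L) = sqrt(1397.925) = 37.388835
Step 3 — Fn = 18.62 / 37.388835 ≈ 0.49801 (5 s.f.)

0.49801


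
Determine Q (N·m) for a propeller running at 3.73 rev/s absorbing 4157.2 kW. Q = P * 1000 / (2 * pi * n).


Formula: Q = P_W / (2 * pi * n)
Step 1 — P_W = 4157.2 kW * 1000 = 4157200.0 W
Step 2 — 2 * pi * n = 2 * pi * 3.73 = 23.436281
Step 3 — Q = 4157200.0 / 23.436281 ≈ 177380 N·m (5 s.f.)

177380 N·m


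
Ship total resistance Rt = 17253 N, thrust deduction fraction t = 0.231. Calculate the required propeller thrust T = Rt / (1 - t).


Formula: T = Rt / (1 - t)
Step 1 — (1 - t) = 1 - 0.231 = 0.769
Step 2 — T = 17253 / 0.769 ≈ 22436 N (5 s.f.)

22436 N


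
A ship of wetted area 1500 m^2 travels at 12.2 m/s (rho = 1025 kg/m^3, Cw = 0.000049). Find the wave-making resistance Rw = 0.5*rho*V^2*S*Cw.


Formula: Rw = 0.5 * rho * V^2 * S * Cw
Step 1 — V^2 = 12.2^2 = 148.84
Step 2 — 0.5 * rho * V^2 = 0.5 * 1025 * 148.84 = 76280.5
Step 3 — Rw = 76280.5 * 1500 * 0.000049 ≈ 5606.6 N (5 s.f.)

5606.6 N


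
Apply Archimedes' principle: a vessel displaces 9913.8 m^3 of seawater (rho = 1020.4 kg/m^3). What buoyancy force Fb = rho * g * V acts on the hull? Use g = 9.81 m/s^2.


Formula: Fb = rho * g * V
Substituting: Fb = 1020.4 * 9.81 * 9913.8
Intermediate: 1020.4 * 9.81 = 10010.124
Result: Fb = 10010.124 * 9913.8 ≈ 99238000 N (5 s.f.)

99238000 N


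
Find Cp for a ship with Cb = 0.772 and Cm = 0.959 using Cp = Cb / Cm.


Formula: Cp = Cb / Cm
Substituting: Cp = 0.772 / 0.959
Result: Cp ≈ 0.80501 (5 s.f.)

0.80501


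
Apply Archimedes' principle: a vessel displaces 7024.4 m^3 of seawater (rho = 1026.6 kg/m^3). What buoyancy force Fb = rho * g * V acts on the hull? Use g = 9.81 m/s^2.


Formula: Fb = rho * g * V
Substituting: Fb = 1026.6 * 9.81 * 7024.4
Intermediate: 1026.6 * 9.81 = 10070.946
Result: Fb = 10070.946 * 7024.4 ≈ 70742000 N (5 s.f.)

70742000 N


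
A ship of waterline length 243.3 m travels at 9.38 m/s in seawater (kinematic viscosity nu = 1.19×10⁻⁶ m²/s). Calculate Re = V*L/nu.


Formula: Re = V * L / nu
Step 1 — V * L = 9.38 * 243.3 = 2282.154 m^2/s
Step 2 — Re = 2282.154 / 1.19e-6 = 1.92e+09

1.92e+09


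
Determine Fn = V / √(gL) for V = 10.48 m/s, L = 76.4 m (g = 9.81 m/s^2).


Formula: Fn = V / sqrt(g * L)
Step 1 — g * L = 9.81 * 76.4 = 749.484
Step 2 — sqrt(g * L) = sqrt(749.484) = 27.376705
Step 3 — Fn = 10.48 / 27.376705 ≈ 0.38281 (5 s.f.)

0.38281


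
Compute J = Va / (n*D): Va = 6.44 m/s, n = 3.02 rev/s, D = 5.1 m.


Formula: J = Va / (n * D)
Step 1 — n * D = 3.02 * 5.1 = 15.402
Step 2 — J = 6.44 / 15.402 ≈ 0.41813 (5 s.f.)

0.41813


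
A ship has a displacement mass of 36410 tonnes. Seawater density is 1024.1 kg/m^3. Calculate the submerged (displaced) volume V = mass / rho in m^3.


Formula: V = mass / rho
Step 1 — convert tonnes to kg: 36410 t * 1000 = 36410000 kg
Step 2 — V = 36410000 / 1024.1 ≈ 35553 m^3 (5 s.f.)

35553 m^3


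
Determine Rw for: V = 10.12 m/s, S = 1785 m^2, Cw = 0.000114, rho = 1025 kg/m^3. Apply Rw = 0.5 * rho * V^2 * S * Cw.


Formula: Rw = 0.5 * rho * V^2 * S * Cw
Step 1 — V^2 = 10.12^2 = 102.4144
Step 2 — 0.5 * rho * V^2 = 0.5 * 1025 * 102.4144 = 52487.38
Step 3 — Rw = 52487.38 * 1785 * 0.000114 ≈ 10681 N (5 s.f.)

10681 N


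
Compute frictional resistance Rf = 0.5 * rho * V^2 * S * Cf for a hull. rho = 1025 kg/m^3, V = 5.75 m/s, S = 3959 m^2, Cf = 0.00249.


Formula: Rf = 0.5 * rho * V^2 * S * Cf
Step 1 — V^2 = 5.75^2 = 33.0625
Step 2 — 0.5 * rho * V^2 = 0.5 * 1025 * 33.0625 = 16944.53125
Step 3 — Rf = 16944.53125 * 3959 * 0.00249 ≈ 167040 N (5 s.f.)

167040 N


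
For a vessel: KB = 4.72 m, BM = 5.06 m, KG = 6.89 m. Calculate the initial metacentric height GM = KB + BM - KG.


Formula: GM = KB + BM - KG
Step 1 — KM = KB + BM = 4.72 + 5.06 = 9.78 m
Step 2 — GM = KM - KG = 9.78 - 6.89 = 2.89 m

2.89 m


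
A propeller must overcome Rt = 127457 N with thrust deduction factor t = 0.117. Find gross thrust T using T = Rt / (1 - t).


Formula: T = Rt / (1 - t)
Step 1 — (1 - t) = 1 - 0.117 = 0.883
Step 2 — T = 127457 / 0.883 ≈ 144350 N (5 s.f.)

144350 N


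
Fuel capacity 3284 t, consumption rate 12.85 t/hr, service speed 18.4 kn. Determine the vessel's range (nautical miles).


Formula: endurance = fuel / rate; range = endurance * speed
Step 1 — endurance = 3284 / 12.85 = 255.5642 hours
Step 2 — range = 255.5642 * 18.4 ≈ 4702.4 nautical miles (5 s.f.)

4702.4 NM


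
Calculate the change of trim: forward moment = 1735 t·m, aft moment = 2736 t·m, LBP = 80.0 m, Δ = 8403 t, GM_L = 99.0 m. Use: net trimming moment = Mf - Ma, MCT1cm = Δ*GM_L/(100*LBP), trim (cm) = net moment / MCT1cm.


Formula: net trimming moment = Mf - Ma; MCT1cm = Δ*GM_L/(100*LBP); trim = net moment / MCT1cm
Step 1 — net trimming moment = 1735 - 2736 = -1001 t·m
Step 2 — MCT1cm = 8403 * 99.0 / (100 * 80.0) = 103.9871 t·m/cm
Step 3 — trim = -1001 / 103.9871 ≈ -9.6262 cm (5 s.f.)

-9.6262 cm


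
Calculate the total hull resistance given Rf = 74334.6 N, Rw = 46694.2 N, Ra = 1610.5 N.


Formula: Rt = Rf + Rw + Ra
Substituting: Rt = 74334.6 + 46694.2 + 1610.5
Result: Rt = 122639.3 N

122639.3 N


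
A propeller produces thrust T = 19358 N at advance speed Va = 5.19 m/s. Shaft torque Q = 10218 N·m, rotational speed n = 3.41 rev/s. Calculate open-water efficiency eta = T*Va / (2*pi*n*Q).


Formula: eta = T * Va / (2 * pi * n * Q)
Step 1 — numerator = T * Va = 19358 * 5.19 = 100468.02
Step 2 — 2 * pi * n = 2 * pi * 3.41 = 21.425662
Step 3 — denominator = 21.425662 * 10218 = 218927.41
Step 4 — eta = 100468.02 / 218927.41 ≈ 0.45891 (5 s.f.)

0.45891


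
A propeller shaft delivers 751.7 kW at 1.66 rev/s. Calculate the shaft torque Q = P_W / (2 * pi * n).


Formula: Q = P_W / (2 * pi * n)
Step 1 — P_W = 751.7 kW * 1000 = 751700.0 W
Step 2 — 2 * pi * n = 2 * pi * 1.66 = 10.430088
Step 3 — Q = 751700.0 / 10.430088 ≈ 72070 N·m (5 s.f.)

72070 N·m


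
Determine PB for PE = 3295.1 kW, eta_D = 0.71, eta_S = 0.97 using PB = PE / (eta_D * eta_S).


Formula: PB = PE / (eta_D * eta_S)
Step 1 — combined efficiency = eta_D * eta_S = 0.71 * 0.97 = 0.6887
Step 2 — PB = 3295.1 / 0.6887 ≈ 4784.5 kW (5 s.f.)

4784.5 kW


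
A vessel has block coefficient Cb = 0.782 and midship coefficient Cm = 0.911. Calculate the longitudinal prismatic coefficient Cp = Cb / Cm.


Formula: Cp = Cb / Cm
Substituting: Cp = 0.782 / 0.911
Result: Cp ≈ 0.85840 (5 s.f.)

0.85840


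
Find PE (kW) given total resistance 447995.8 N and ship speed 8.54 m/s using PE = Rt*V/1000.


Formula: PE = Rt * V / 1000 (kW)
Step 1 — PE (W) = 447995.8 * 8.54 = 3825884.132 W
Step 2 — PE (kW) = 3825884.132 / 1000 ≈ 3825.9 kW (5 s.f.)

3825.9 kW


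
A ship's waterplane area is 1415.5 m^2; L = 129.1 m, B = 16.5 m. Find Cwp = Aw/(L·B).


Formula: Cwp = Aw / (L * B)
Step 1 — L * B = 129.1 * 16.5 = 2130.15 m^2
Step 2 — Cwp = 1415.5 / 2130.15 ≈ 0.66451 (5 s.f.)

0.66451


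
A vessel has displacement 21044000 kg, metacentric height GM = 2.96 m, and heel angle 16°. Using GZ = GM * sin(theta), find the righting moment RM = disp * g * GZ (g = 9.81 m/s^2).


Formula: GZ = GM * sin(theta); RM = disp * g * GZ
Step 1 — GZ = 2.96 * sin(16°) = 2.96 * 0.275637 = 0.815886 m
Step 2 — RM = 21044000 * 9.81 * 0.815886 ≈ 168430000 N·m (5 s.f.)

168430000 N·m


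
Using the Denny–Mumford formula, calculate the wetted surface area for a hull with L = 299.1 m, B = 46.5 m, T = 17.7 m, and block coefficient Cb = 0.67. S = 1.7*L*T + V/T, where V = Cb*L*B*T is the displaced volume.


Formula: S = 1.7*L*T + V/T with V = Cb*L*B*T, i.e. S = L * (1.7*T + Cb*B)
Step 1 — 1.7*T = 1.7 * 17.7 = 30.09 m
Step 2 — Cb*B = 0.67 * 46.5 = 31.155 m
Step 3 — 1.7*T + Cb*B = 30.09 + 31.155 = 61.245 m
Step 4 — S = 299.1 * 61.245 ≈ 18318 m^2 (5 s.f.)

18318 m^2


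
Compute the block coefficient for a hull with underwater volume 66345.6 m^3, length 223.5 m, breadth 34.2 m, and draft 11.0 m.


Formula: Cb = V / (L * B * T)
Step 1 — L * B * T = 223.5 * 34.2 * 11.0 = 84080.7 m^3
Step 2 — Cb = 66345.6 / 84080.7 ≈ 0.78907 (5 s.f.)

0.78907


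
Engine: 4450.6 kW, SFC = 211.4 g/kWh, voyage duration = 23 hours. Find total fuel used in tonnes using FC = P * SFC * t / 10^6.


Formula: FC (tonnes) = P * SFC * t / 1,000,000
Step 1 — P * SFC * t = 4450.6 * 211.4 * 23 = 21639707.32 g
Step 2 — FC (tonnes) = 21639707.32 / 1,000,000 ≈ 21.640 tonnes (5 s.f.)

21.640 tonnes


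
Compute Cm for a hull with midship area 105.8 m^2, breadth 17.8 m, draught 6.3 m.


Formula: Cm = Am / (B * T)
Step 1 — B * T = 17.8 * 6.3 = 112.14 m^2
Step 2 — Cm = 105.8 / 112.14 ≈ 0.94346 (5 s.f.)

0.94346


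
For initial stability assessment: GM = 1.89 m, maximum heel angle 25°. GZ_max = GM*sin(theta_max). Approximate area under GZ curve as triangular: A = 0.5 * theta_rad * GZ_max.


Formula: GZ_max = GM * sin(theta); Area = 0.5 * theta_rad * GZ_max
Step 1 — GZ_max = 1.89 * sin(25°) = 1.89 * 0.422618 = 0.798748 m
Step 2 — theta_rad = 25 * pi/180 = 0.436332 rad
Step 3 — Area = 0.5 * 0.436332 * 0.798748 ≈ 0.17426 m·rad (5 s.f.)

0.17426 m·rad


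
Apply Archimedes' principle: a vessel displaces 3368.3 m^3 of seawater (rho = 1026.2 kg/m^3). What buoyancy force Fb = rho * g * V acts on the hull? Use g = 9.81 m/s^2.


Formula: Fb = rho * g * V
Substituting: Fb = 1026.2 * 9.81 * 3368.3
Intermediate: 1026.2 * 9.81 = 10067.022
Result: Fb = 10067.022 * 3368.3 ≈ 33909000 N (5 s.f.)

33909000 N


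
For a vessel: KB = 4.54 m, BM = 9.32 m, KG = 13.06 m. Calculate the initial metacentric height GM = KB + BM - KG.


Formula: GM = KB + BM - KG
Step 1 — KM = KB + BM = 4.54 + 9.32 = 13.86 m
Step 2 — GM = KM - KG = 13.86 - 13.06 = 0.8 m

0.8 m


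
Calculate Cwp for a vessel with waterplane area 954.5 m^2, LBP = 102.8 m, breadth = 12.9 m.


Formula: Cwp = Aw / (L * B)
Step 1 — L * B = 102.8 * 12.9 = 1326.12 m^2
Step 2 — Cwp = 954.5 / 1326.12 ≈ 0.71977 (5 s.f.)

0.71977


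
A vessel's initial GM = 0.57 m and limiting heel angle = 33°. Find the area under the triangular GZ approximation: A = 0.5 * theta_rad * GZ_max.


Formula: GZ_max = GM * sin(theta); Area = 0.5 * theta_rad * GZ_max
Step 1 — GZ_max = 0.57 * sin(33°) = 0.57 * 0.544639 = 0.310444 m
Step 2 — theta_rad = 33 * pi/180 = 0.575959 rad
Step 3 — Area = 0.5 * 0.575959 * 0.310444 ≈ 0.089402 m·rad (5 s.f.)

0.089402 m·rad


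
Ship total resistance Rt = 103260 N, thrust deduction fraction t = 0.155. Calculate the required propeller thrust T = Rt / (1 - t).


Formula: T = Rt / (1 - t)
Step 1 — (1 - t) = 1 - 0.155 = 0.845
Step 2 — T = 103260 / 0.845 ≈ 122200 N (5 s.f.)

122200 N


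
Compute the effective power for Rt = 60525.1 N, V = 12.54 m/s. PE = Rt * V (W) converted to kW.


Formula: PE = Rt * V / 1000 (kW)
Step 1 — PE (W) = 60525.1 * 12.54 = 758984.754 W
Step 2 — PE (kW) = 758984.754 / 1000 ≈ 758.98 kW (5 s.f.)

758.98 kW


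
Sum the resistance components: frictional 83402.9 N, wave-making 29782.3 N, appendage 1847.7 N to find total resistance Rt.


Formula: Rt = Rf + Rw + Ra
Substituting: Rt = 83402.9 + 29782.3 + 1847.7
Result: Rt = 115032.9 N

115032.9 N


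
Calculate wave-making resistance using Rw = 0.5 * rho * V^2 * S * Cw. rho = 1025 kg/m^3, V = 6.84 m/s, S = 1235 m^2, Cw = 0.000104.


Formula: Rw = 0.5 * rho * V^2 * S * Cw
Step 1 — V^2 = 6.84^2 = 46.7856
Step 2 — 0.5 * rho * V^2 = 0.5 * 1025 * 46.7856 = 23977.62
Step 3 — Rw = 23977.62 * 1235 * 0.000104 ≈ 3079.7 N (5 s.f.)

3079.7 N


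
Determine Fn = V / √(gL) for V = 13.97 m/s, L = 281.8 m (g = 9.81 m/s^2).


Formula: Fn = V / sqrt(g * L)
Step 1 — g * L = 9.81 * 281.8 = 2764.458
Step 2 — sqrt(g * L) = sqrt(2764.458) = 52.578113
Step 3 — Fn = 13.97 / 52.578113 ≈ 0.26570 (5 s.f.)

0.26570


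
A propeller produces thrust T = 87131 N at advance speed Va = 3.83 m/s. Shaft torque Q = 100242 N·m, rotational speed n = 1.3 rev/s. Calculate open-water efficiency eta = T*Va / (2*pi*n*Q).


Formula: eta = T * Va / (2 * pi * n * Q)
Step 1 — numerator = T * Va = 87131 * 3.83 = 333711.73
Step 2 — 2 * pi * n = 2 * pi * 1.3 = 8.168141
Step 3 — denominator = 8.168141 * 100242 = 818790.79
Step 4 — eta = 333711.73 / 818790.79 ≈ 0.40757 (5 s.f.)

0.40757


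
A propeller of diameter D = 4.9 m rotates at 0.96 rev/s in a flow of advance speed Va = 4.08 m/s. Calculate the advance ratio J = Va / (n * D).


Formula: J = Va / (n * D)
Step 1 — n * D = 0.96 * 4.9 = 4.704
Step 2 — J = 4.08 / 4.704 ≈ 0.86735 (5 s.f.)

0.86735


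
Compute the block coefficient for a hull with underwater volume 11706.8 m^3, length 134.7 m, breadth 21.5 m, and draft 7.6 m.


Formula: Cb = V / (L * B * T)
Step 1 — L * B * T = 134.7 * 21.5 * 7.6 = 22009.98 m^3
Step 2 — Cb = 11706.8 / 22009.98 ≈ 0.53189 (5 s.f.)

0.53189


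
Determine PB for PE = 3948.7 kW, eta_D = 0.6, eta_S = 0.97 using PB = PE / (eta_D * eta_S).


Formula: PB = PE / (eta_D * eta_S)
Step 1 — combined efficiency = eta_D * eta_S = 0.6 * 0.97 = 0.582
Step 2 — PB = 3948.7 / 0.582 ≈ 6784.7 kW (5 s.f.)

6784.7 kW


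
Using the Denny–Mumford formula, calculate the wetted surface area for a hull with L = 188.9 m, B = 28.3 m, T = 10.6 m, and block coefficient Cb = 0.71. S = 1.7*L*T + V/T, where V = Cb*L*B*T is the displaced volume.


Formula: S = 1.7*L*T + V/T with V = Cb*L*B*T, i.e. S = L * (1.7*T + Cb*B)
Step 1 — 1.7*T = 1.7 * 10.6 = 18.02 m
Step 2 — Cb*B = 0.71 * 28.3 = 20.093 m
Step 3 — 1.7*T + Cb*B = 18.02 + 20.093 = 38.113 m
Step 4 — S = 188.9 * 38.113 ≈ 7199.5 m^2 (5 s.f.)

7199.5 m^2


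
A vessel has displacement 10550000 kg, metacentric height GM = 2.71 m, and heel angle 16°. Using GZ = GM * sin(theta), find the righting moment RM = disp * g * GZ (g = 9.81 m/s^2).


Formula: GZ = GM * sin(theta); RM = disp * g * GZ
Step 1 — GZ = 2.71 * sin(16°) = 2.71 * 0.275637 = 0.746976 m
Step 2 — RM = 10550000 * 9.81 * 0.746976 ≈ 77309000 N·m (5 s.f.)

77309000 N·m


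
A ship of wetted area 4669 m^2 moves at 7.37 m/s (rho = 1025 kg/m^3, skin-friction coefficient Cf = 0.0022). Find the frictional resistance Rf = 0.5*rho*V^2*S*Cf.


Formula: Rf = 0.5 * rho * V^2 * S * Cf
Step 1 — V^2 = 7.37^2 = 54.3169
Step 2 — 0.5 * rho * V^2 = 0.5 * 1025 * 54.3169 = 27837.41125
Step 3 — Rf = 27837.41125 * 4669 * 0.0022 ≈ 285940 N (5 s.f.)

285940 N


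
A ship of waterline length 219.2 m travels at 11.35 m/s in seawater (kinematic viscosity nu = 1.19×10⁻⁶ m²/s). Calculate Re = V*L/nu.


Formula: Re = V * L / nu
Step 1 — V * L = 11.35 * 219.2 = 2487.92 m^2/s
Step 2 — Re = 2487.92 / 1.19e-6 = 2.09e+09

2.09e+09


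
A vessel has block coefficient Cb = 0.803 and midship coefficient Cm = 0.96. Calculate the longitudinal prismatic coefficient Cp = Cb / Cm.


Formula: Cp = Cb / Cm
Substituting: Cp = 0.803 / 0.96
Result: Cp ≈ 0.83646 (5 s.f.)

0.83646


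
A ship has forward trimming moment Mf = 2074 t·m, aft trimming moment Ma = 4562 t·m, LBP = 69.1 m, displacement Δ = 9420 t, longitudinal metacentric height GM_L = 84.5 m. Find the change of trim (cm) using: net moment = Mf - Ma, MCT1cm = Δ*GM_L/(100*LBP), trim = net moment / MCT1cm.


Formula: net trimming moment = Mf - Ma; MCT1cm = Δ*GM_L/(100*LBP); trim = net moment / MCT1cm
Step 1 — net trimming moment = 2074 - 4562 = -2488 t·m
Step 2 — MCT1cm = 9420 * 84.5 / (100 * 69.1) = 115.1939 t·m/cm
Step 3 — trim = -2488 / 115.1939 ≈ -21.598 cm (5 s.f.)

-21.598 cm


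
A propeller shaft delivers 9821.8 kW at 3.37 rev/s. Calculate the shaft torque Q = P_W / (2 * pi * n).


Formula: Q = P_W / (2 * pi * n)
Step 1 — P_W = 9821.8 kW * 1000 = 9821800.0 W
Step 2 — 2 * pi * n = 2 * pi * 3.37 = 21.174334
Step 3 — Q = 9821800.0 / 21.174334 ≈ 463850 N·m (5 s.f.)

463850 N·m


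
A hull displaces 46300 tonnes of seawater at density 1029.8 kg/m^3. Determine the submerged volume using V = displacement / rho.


Formula: V = mass / rho
Step 1 — convert tonnes to kg: 46300 t * 1000 = 46300000 kg
Step 2 — V = 46300000 / 1029.8 ≈ 44960 m^3 (5 s.f.)

44960 m^3


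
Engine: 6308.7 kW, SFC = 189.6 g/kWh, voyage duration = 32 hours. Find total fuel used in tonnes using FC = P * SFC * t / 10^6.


Formula: FC (tonnes) = P * SFC * t / 1,000,000
Step 1 — P * SFC * t = 6308.7 * 189.6 * 32 = 38276144.64 g
Step 2 — FC (tonnes) = 38276144.64 / 1,000,000 ≈ 38.276 tonnes (5 s.f.)

38.276 tonnes


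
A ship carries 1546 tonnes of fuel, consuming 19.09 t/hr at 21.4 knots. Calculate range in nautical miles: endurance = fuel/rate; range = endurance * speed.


Formula: endurance = fuel / rate; range = endurance * speed
Step 1 — endurance = 1546 / 19.09 = 80.9848 hours
Step 2 — range = 80.9848 * 21.4 ≈ 1733.1 nautical miles (5 s.f.)

1733.1 NM


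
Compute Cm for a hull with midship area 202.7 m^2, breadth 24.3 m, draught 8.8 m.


Formula: Cm = Am / (B * T)
Step 1 — B * T = 24.3 * 8.8 = 213.84 m^2
Step 2 — Cm = 202.7 / 213.84 ≈ 0.94790 (5 s.f.)

0.94790


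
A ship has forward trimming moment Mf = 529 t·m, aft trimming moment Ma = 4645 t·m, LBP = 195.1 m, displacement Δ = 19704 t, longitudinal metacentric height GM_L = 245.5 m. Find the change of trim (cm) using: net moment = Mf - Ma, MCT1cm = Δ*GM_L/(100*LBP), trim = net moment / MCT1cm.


Formula: net trimming moment = Mf - Ma; MCT1cm = Δ*GM_L/(100*LBP); trim = net moment / MCT1cm
Step 1 — net trimming moment = 529 - 4645 = -4116 t·m
Step 2 — MCT1cm = 19704 * 245.5 / (100 * 195.1) = 247.9412 t·m/cm
Step 3 — trim = -4116 / 247.9412 ≈ -16.601 cm (5 s.f.)

-16.601 cm
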